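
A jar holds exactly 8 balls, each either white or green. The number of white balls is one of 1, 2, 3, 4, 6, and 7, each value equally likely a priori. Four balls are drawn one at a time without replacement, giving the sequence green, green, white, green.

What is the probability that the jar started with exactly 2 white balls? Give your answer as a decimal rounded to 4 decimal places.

0.3306

Compute the likelihood of the observed sequence for each case: P(data | r = 1) = (7/8)(6/7)(1/6)(5/5) = 0.125; P(data | r = 2) = (6/8)(5/7)(2/6)(4/5) = 0.14286; P(data | r = 3) = (5/8)(4/7)(3/6)(3/5) = 0.10714; P(data | r = 4) = (4/8)(3/7)(4/6)(2/5) = 0.057143; P(data | r = 6) = (2/8)(1/7)(6/6)(0/5) = 0; P(data | r = 7) = (1/8)(0/7) = 0.
Multiplying each by its prior: 1/6 · 0.125 = 0.020833, 1/6 · 0.14286 = 0.02381, 1/6 · 0.10714 = 0.017857, 1/6 · 0.057143 = 0.0095238, 1/6 · 0 = 0, 1/6 · 0 = 0; with total 0.072024.
Hence P(r = 2 | data) = (0.02381) / (0.072024) = 0.33058.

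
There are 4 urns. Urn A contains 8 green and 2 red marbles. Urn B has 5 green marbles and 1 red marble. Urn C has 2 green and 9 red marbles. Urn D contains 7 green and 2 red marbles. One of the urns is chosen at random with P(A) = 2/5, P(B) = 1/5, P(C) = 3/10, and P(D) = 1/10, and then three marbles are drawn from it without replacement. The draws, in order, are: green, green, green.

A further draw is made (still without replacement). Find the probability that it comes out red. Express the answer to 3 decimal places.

For each hypothesis, P(data | H) works out to: P(data | urn A) = (8/10)(7/9)(6/8) = 7/15; P(data | urn B) = (5/6)(4/5)(3/4) = 1/2; P(data | urn C) = (2/11)(1/10)(0/9) = 0; P(data | urn D) = (7/9)(6/8)(5/7) = 5/12.
Weighting by the prior gives 2/5 · 7/15 = 14/75, 1/5 · 1/2 = 1/10, 3/10 · 0 = 0, 1/10 · 5/12 = 1/24; summing to 197/600.
Normalising, the posterior is P(urn A | data) = 112/197, P(urn B | data) = 60/197, P(urn C | data) = 0, P(urn D | data) = 25/197.
The predictive probability is P(red next | data) = (2/7)(112/197) + (1/3)(60/197) + (1/3)(25/197) = 181/591.

0.306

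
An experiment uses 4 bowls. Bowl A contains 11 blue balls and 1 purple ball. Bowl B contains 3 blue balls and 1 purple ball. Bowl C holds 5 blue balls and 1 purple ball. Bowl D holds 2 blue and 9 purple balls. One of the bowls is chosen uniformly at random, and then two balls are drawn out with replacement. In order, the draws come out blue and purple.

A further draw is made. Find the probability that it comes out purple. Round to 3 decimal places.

0.359

The likelihood of the observed sequence under each hypothesis: P(data | bowl A) = (11/12)(1/12) = 0.076389; P(data | bowl B) = (3/4)(1/4) = 0.1875; P(data | bowl C) = (5/6)(1/6) = 0.13889; P(data | bowl D) = (2/11)(9/11) = 0.14876.
The prior-weighted likelihoods are 1/4 · 0.076389 = 0.019097, 1/4 · 0.1875 = 0.046875, 1/4 · 0.13889 = 0.034722, 1/4 · 0.14876 = 0.03719; summing to 0.13788.
Normalising, the posterior is P(bowl A | data) = 0.1385, P(bowl B | data) = 0.33996, P(bowl C | data) = 0.25182, P(bowl D | data) = 0.26972.
Averaging over the posterior, P(purple next | data) = (1/12)(0.1385) + (1/4)(0.33996) + (1/6)(0.25182) + (9/11)(0.26972) = 0.35918.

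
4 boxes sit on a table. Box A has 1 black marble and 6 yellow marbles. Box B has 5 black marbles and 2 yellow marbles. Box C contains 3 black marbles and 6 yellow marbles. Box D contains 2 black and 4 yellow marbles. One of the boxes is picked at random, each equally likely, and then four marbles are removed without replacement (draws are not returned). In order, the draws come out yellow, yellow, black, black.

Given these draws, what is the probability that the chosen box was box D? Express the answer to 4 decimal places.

0.3836

Compute the likelihood of the observed sequence for each case: P(data | box A) = (6/7)(5/6)(1/5)(0/4) = 0; P(data | box B) = (2/7)(1/6)(5/5)(4/4) = 0.047619; P(data | box C) = (6/9)(5/8)(3/7)(2/6) = 0.059524; P(data | box D) = (4/6)(3/5)(2/4)(1/3) = 0.066667.
Multiplying each by its prior: 1/4 · 0 = 0, 1/4 · 0.047619 = 0.011905, 1/4 · 0.059524 = 0.014881, 1/4 · 0.066667 = 0.016667; these sum to 0.043452.
By Bayes' rule, P(box D | data) = (0.016667) / (0.043452) = 0.38356.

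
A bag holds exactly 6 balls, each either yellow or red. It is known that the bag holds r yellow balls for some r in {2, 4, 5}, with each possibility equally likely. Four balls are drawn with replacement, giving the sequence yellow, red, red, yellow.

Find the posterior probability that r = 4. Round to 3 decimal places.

0.418

The likelihood of the observed sequence under each hypothesis: P(data | r = 2) = (2/6)(4/6)(4/6)(2/6) = 0.049383; P(data | r = 4) = (4/6)(2/6)(2/6)(4/6) = 0.049383; P(data | r = 5) = (5/6)(1/6)(1/6)(5/6) = 0.01929.
Multiplying each by its prior: 1/3 · 0.049383 = 0.016461, 1/3 · 0.049383 = 0.016461, 1/3 · 0.01929 = 0.00643; summing to 0.039352.
Hence P(r = 4 | data) = (0.016461) / (0.039352) = 0.4183.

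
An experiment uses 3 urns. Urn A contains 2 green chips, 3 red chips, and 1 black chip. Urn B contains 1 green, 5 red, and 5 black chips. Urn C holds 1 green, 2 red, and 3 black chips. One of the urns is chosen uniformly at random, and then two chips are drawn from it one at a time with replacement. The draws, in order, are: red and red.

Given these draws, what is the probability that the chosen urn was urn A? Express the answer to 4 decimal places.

0.4404

Compute the likelihood of the observed sequence for each case: P(data | urn A) = (3/6)(3/6) = 0.25; P(data | urn B) = (5/11)(5/11) = 0.20661; P(data | urn C) = (2/6)(2/6) = 0.11111.
The prior-weighted likelihoods are 1/3 · 0.25 = 0.083333, 1/3 · 0.20661 = 0.068871, 1/3 · 0.11111 = 0.037037; these sum to 0.18924.
Hence P(urn A | data) = (0.083333) / (0.18924) = 0.44036.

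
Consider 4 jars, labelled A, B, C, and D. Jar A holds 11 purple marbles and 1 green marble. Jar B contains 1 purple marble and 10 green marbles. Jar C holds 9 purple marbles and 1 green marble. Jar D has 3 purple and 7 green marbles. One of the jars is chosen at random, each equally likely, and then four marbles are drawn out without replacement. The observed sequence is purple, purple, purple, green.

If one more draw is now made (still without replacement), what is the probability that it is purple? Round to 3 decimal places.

0.957

The likelihood of the observed sequence under each hypothesis: P(data | jar A) = (11/12)(10/11)(9/10)(1/9) = 1/12; P(data | jar B) = (1/11)(0/10) = 0; P(data | jar C) = (9/10)(8/9)(7/8)(1/7) = 1/10; P(data | jar D) = (3/10)(2/9)(1/8)(7/7) = 1/120.
Multiplying each by its prior: 1/4 · 1/12 = 1/48, 1/4 · 0 = 0, 1/4 · 1/10 = 1/40, 1/4 · 1/120 = 1/480; with total 23/480.
Dividing through by the total gives posterior P(jar A | data) = 10/23, P(jar B | data) = 0, P(jar C | data) = 12/23, P(jar D | data) = 1/23.
So P(purple next | data) = Σ P(purple next | H) P(H | data) = (1)(10/23) + (1)(12/23) + (0)(1/23) = 22/23.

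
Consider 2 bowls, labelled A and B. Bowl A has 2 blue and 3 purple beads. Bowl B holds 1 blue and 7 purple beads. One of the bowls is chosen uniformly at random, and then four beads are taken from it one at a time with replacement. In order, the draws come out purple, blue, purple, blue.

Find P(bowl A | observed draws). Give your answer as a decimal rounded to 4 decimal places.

0.8280

Compute the likelihood of the observed sequence for each case: P(data | bowl A) = (3/5)(2/5)(3/5)(2/5) = 0.0576; P(data | bowl B) = (7/8)(1/8)(7/8)(1/8) = 0.011963.
Weighting by the prior gives 1/2 · 0.0576 = 0.0288, 1/2 · 0.011963 = 0.0059814; these sum to 0.034781.
So P(bowl A | data) = (0.0288) / (0.034781) = 0.82803.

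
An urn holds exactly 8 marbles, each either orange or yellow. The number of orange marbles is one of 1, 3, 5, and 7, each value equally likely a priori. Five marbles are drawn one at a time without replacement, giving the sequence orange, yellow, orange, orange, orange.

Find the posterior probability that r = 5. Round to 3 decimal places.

Compute the likelihood of the observed sequence for each case: P(data | r = 1) = (1/8)(7/7)(0/6) = 0; P(data | r = 3) = (3/8)(5/7)(2/6)(1/5)(0/4) = 0; P(data | r = 5) = (5/8)(3/7)(4/6)(3/5)(2/4) = 3/56; P(data | r = 7) = (7/8)(1/7)(6/6)(5/5)(4/4) = 1/8.
Weighting by the prior gives 1/4 · 0 = 0, 1/4 · 0 = 0, 1/4 · 3/56 = 3/224, 1/4 · 1/8 = 1/32; summing to 5/112.
By Bayes' rule, P(r = 5 | data) = (3/224) / (5/112) = 3/10.

0.300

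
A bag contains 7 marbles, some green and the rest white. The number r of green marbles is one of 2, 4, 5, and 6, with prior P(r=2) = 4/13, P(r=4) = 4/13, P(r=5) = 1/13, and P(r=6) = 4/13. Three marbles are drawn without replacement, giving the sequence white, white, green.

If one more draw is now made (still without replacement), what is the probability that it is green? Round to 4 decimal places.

0.4586

For each hypothesis, P(data | H) works out to: P(data | r = 2) = (5/7)(4/6)(2/5) = 4/21; P(data | r = 4) = (3/7)(2/6)(4/5) = 4/35; P(data | r = 5) = (2/7)(1/6)(5/5) = 1/21; P(data | r = 6) = (1/7)(0/6) = 0.
The prior-weighted likelihoods are 4/13 · 4/21 = 16/273, 4/13 · 4/35 = 16/455, 1/13 · 1/21 = 1/273, 4/13 · 0 = 0; summing to 19/195.
The posterior is then P(r = 2 | data) = 80/133, P(r = 4 | data) = 48/133, P(r = 5 | data) = 5/133, P(r = 6 | data) = 0.
The predictive probability is P(green next | data) = (1/4)(80/133) + (3/4)(48/133) + (1)(5/133) = 61/133.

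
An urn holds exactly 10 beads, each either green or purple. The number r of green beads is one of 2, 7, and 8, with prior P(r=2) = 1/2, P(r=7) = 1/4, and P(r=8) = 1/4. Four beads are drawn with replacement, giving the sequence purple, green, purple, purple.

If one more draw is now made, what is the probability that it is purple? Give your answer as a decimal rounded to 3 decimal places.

Compute the likelihood of the observed sequence for each case: P(data | r = 2) = (8/10)(2/10)(8/10)(8/10) = 0.1024; P(data | r = 7) = (3/10)(7/10)(3/10)(3/10) = 0.0189; P(data | r = 8) = (2/10)(8/10)(2/10)(2/10) = 0.0064.
The prior-weighted likelihoods are 1/2 · 0.1024 = 0.0512, 1/4 · 0.0189 = 0.004725, 1/4 · 0.0064 = 0.0016; summing to 0.057525.
Dividing through by the total gives posterior P(r = 2 | data) = 0.89005, P(r = 7 | data) = 0.082138, P(r = 8 | data) = 0.027814.
The predictive probability is P(purple next | data) = (4/5)(0.89005) + (3/10)(0.082138) + (1/5)(0.027814) = 0.74224.

0.742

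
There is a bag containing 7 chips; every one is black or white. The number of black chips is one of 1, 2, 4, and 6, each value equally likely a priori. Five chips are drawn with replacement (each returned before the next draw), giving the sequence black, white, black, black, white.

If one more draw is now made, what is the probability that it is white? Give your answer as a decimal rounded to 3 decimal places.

The likelihood of the observed sequence under each hypothesis: P(data | r = 1) = (1/7)(6/7)(1/7)(1/7)(6/7) = 0.002142; P(data | r = 2) = (2/7)(5/7)(2/7)(2/7)(5/7) = 0.0119; P(data | r = 4) = (4/7)(3/7)(4/7)(4/7)(3/7) = 0.034271; P(data | r = 6) = (6/7)(1/7)(6/7)(6/7)(1/7) = 0.012852.
Weighting by the prior gives 1/4 · 0.002142 = 0.00053549, 1/4 · 0.0119 = 0.002975, 1/4 · 0.034271 = 0.0085679, 1/4 · 0.012852 = 0.0032129; these sum to 0.015291.
Normalising, the posterior is P(r = 1 | data) = 0.035019, P(r = 2 | data) = 0.19455, P(r = 4 | data) = 0.56031, P(r = 6 | data) = 0.21012.
So P(white next | data) = Σ P(white next | H) P(H | data) = (6/7)(0.035019) + (5/7)(0.19455) + (3/7)(0.56031) + (1/7)(0.21012) = 0.43913.

0.439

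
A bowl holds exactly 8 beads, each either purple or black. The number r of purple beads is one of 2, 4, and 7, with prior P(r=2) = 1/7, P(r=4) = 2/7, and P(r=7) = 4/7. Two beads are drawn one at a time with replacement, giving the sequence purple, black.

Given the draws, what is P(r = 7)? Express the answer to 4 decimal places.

0.3889

Compute the likelihood of the observed sequence for each case: P(data | r = 2) = (2/8)(6/8) = 3/16; P(data | r = 4) = (4/8)(4/8) = 1/4; P(data | r = 7) = (7/8)(1/8) = 7/64.
The prior-weighted likelihoods are 1/7 · 3/16 = 3/112, 2/7 · 1/4 = 1/14, 4/7 · 7/64 = 1/16; with total 9/56.
So P(r = 7 | data) = (1/16) / (9/56) = 7/18.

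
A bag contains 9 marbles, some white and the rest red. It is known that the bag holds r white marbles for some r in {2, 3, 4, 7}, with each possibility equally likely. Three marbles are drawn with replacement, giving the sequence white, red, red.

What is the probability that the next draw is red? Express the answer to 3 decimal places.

0.629

For each hypothesis, P(data | H) works out to: P(data | r = 2) = (2/9)(7/9)(7/9) = 0.13443; P(data | r = 3) = (3/9)(6/9)(6/9) = 0.14815; P(data | r = 4) = (4/9)(5/9)(5/9) = 0.13717; P(data | r = 7) = (7/9)(2/9)(2/9) = 0.038409.
Multiplying each by its prior: 1/4 · 0.13443 = 0.033608, 1/4 · 0.14815 = 0.037037, 1/4 · 0.13717 = 0.034294, 1/4 · 0.038409 = 0.0096022; summing to 0.11454.
Dividing through by the total gives posterior P(r = 2 | data) = 0.29341, P(r = 3 | data) = 0.32335, P(r = 4 | data) = 0.2994, P(r = 7 | data) = 0.083832.
So P(red next | data) = Σ P(red next | H) P(H | data) = (7/9)(0.29341) + (2/3)(0.32335) + (5/9)(0.2994) + (2/9)(0.083832) = 0.62874.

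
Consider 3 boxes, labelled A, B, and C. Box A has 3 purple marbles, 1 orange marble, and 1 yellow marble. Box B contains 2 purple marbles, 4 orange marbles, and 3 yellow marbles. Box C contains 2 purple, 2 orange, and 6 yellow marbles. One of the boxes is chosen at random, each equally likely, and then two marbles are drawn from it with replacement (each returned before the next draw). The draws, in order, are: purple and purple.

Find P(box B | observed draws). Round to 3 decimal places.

0.110

The likelihood of the observed sequence under each hypothesis: P(data | box A) = (3/5)(3/5) = 0.36; P(data | box B) = (2/9)(2/9) = 0.049383; P(data | box C) = (2/10)(2/10) = 0.04.
The prior-weighted likelihoods are 1/3 · 0.36 = 0.12, 1/3 · 0.049383 = 0.016461, 1/3 · 0.04 = 0.013333; these sum to 0.14979.
By Bayes' rule, P(box B | data) = (0.016461) / (0.14979) = 0.10989.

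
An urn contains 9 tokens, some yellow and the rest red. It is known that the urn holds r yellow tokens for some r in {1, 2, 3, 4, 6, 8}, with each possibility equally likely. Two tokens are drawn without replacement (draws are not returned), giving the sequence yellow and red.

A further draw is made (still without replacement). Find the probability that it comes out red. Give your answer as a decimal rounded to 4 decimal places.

0.5748

The likelihood of the observed sequence under each hypothesis: P(data | r = 1) = (1/9)(8/8) = 1/9; P(data | r = 2) = (2/9)(7/8) = 7/36; P(data | r = 3) = (3/9)(6/8) = 1/4; P(data | r = 4) = (4/9)(5/8) = 5/18; P(data | r = 6) = (6/9)(3/8) = 1/4; P(data | r = 8) = (8/9)(1/8) = 1/9.
Weighting by the prior gives 1/6 · 1/9 = 1/54, 1/6 · 7/36 = 7/216, 1/6 · 1/4 = 1/24, 1/6 · 5/18 = 5/108, 1/6 · 1/4 = 1/24, 1/6 · 1/9 = 1/54; with total 43/216.
Normalising, the posterior is P(r = 1 | data) = 4/43, P(r = 2 | data) = 7/43, P(r = 3 | data) = 9/43, P(r = 4 | data) = 10/43, P(r = 6 | data) = 9/43, P(r = 8 | data) = 4/43.
Averaging over the posterior, P(red next | data) = (1)(4/43) + (6/7)(7/43) + (5/7)(9/43) + (4/7)(10/43) + (2/7)(9/43) + (0)(4/43) = 173/301.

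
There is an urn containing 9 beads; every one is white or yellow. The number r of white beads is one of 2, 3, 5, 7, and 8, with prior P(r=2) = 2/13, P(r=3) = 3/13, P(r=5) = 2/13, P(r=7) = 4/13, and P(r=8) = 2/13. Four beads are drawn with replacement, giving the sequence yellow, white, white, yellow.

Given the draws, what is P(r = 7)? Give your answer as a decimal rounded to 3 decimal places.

0.255

For each hypothesis, P(data | H) works out to: P(data | r = 2) = (7/9)(2/9)(2/9)(7/9) = 0.029873; P(data | r = 3) = (6/9)(3/9)(3/9)(6/9) = 0.049383; P(data | r = 5) = (4/9)(5/9)(5/9)(4/9) = 0.060966; P(data | r = 7) = (2/9)(7/9)(7/9)(2/9) = 0.029873; P(data | r = 8) = (1/9)(8/9)(8/9)(1/9) = 0.0097546.
Weighting by the prior gives 2/13 · 0.029873 = 0.0045959, 3/13 · 0.049383 = 0.011396, 2/13 · 0.060966 = 0.0093794, 4/13 · 0.029873 = 0.0091918, 2/13 · 0.0097546 = 0.0015007; these sum to 0.036064.
Therefore the posterior P(r = 7 | data) = (0.0091918) / (0.036064) = 0.25488.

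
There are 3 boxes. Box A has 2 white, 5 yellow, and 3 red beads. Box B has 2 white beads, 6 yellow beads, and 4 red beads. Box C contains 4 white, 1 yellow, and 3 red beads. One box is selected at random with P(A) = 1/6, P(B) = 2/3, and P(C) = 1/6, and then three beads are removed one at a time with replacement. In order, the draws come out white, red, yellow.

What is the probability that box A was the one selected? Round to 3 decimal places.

For each hypothesis, P(data | H) works out to: P(data | box A) = (2/10)(3/10)(5/10) = 0.03; P(data | box B) = (2/12)(4/12)(6/12) = 0.027778; P(data | box C) = (4/8)(3/8)(1/8) = 0.023438.
Weighting by the prior gives 1/6 · 0.03 = 0.005, 2/3 · 0.027778 = 0.018519, 1/6 · 0.023438 = 0.0039062; with total 0.027425.
Hence P(box A | data) = (0.005) / (0.027425) = 0.18232.

0.182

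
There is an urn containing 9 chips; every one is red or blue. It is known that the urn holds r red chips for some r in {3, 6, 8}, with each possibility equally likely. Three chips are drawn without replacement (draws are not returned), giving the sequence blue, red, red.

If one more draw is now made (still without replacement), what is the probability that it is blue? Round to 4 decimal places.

Compute the likelihood of the observed sequence for each case: P(data | r = 3) = (6/9)(3/8)(2/7) = 1/14; P(data | r = 6) = (3/9)(6/8)(5/7) = 5/28; P(data | r = 8) = (1/9)(8/8)(7/7) = 1/9.
The prior-weighted likelihoods are 1/3 · 1/14 = 1/42, 1/3 · 5/28 = 5/84, 1/3 · 1/9 = 1/27; these sum to 13/108.
The posterior is then P(r = 3 | data) = 18/91, P(r = 6 | data) = 45/91, P(r = 8 | data) = 4/13.
The predictive probability is P(blue next | data) = (5/6)(18/91) + (1/3)(45/91) + (0)(4/13) = 30/91.

0.3297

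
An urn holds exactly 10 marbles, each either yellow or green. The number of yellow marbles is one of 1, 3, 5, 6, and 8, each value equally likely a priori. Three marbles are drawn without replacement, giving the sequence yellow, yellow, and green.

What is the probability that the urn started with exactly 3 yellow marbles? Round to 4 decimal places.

For each hypothesis, P(data | H) works out to: P(data | r = 1) = (1/10)(0/9) = 0; P(data | r = 3) = (3/10)(2/9)(7/8) = 0.058333; P(data | r = 5) = (5/10)(4/9)(5/8) = 0.13889; P(data | r = 6) = (6/10)(5/9)(4/8) = 0.16667; P(data | r = 8) = (8/10)(7/9)(2/8) = 0.15556.
The prior-weighted likelihoods are 1/5 · 0 = 0, 1/5 · 0.058333 = 0.011667, 1/5 · 0.13889 = 0.027778, 1/5 · 0.16667 = 0.033333, 1/5 · 0.15556 = 0.031111; summing to 0.10389.
Therefore the posterior P(r = 3 | data) = (0.011667) / (0.10389) = 0.1123.

0.1123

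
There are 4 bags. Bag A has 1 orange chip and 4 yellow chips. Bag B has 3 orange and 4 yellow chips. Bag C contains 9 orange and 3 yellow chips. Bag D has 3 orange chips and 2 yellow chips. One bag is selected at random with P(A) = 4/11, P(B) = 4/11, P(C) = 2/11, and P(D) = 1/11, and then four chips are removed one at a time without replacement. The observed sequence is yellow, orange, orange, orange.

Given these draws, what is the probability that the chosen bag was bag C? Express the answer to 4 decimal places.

0.5429

For each hypothesis, P(data | H) works out to: P(data | bag A) = (4/5)(1/4)(0/3) = 0; P(data | bag B) = (4/7)(3/6)(2/5)(1/4) = 0.028571; P(data | bag C) = (3/12)(9/11)(8/10)(7/9) = 0.12727; P(data | bag D) = (2/5)(3/4)(2/3)(1/2) = 0.1.
Multiplying each by its prior: 4/11 · 0 = 0, 4/11 · 0.028571 = 0.01039, 2/11 · 0.12727 = 0.02314, 1/11 · 0.1 = 0.0090909; summing to 0.042621.
So P(bag C | data) = (0.02314) / (0.042621) = 0.54294.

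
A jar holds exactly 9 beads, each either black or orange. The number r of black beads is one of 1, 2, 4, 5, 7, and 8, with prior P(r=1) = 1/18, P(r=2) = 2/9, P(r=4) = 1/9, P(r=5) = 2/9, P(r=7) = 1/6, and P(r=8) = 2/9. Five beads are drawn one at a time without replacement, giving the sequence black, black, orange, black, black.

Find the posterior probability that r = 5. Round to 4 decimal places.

For each hypothesis, P(data | H) works out to: P(data | r = 1) = (1/9)(0/8) = 0; P(data | r = 2) = (2/9)(1/8)(7/7)(0/6) = 0; P(data | r = 4) = (4/9)(3/8)(5/7)(2/6)(1/5) = 0.0079365; P(data | r = 5) = (5/9)(4/8)(4/7)(3/6)(2/5) = 0.031746; P(data | r = 7) = (7/9)(6/8)(2/7)(5/6)(4/5) = 0.11111; P(data | r = 8) = (8/9)(7/8)(1/7)(6/6)(5/5) = 0.11111.
Multiplying each by its prior: 1/18 · 0 = 0, 2/9 · 0 = 0, 1/9 · 0.0079365 = 0.00088183, 2/9 · 0.031746 = 0.0070547, 1/6 · 0.11111 = 0.018519, 2/9 · 0.11111 = 0.024691; with total 0.051146.
So P(r = 5 | data) = (0.0070547) / (0.051146) = 0.13793.

0.1379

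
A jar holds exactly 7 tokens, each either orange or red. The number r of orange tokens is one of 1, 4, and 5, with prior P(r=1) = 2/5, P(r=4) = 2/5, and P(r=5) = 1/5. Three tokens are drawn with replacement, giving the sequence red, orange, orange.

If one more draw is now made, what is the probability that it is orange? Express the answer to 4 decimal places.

0.5841

For each hypothesis, P(data | H) works out to: P(data | r = 1) = (6/7)(1/7)(1/7) = 0.017493; P(data | r = 4) = (3/7)(4/7)(4/7) = 0.13994; P(data | r = 5) = (2/7)(5/7)(5/7) = 0.14577.
Multiplying each by its prior: 2/5 · 0.017493 = 0.0069971, 2/5 · 0.13994 = 0.055977, 1/5 · 0.14577 = 0.029155; these sum to 0.092128.
Dividing through by the total gives posterior P(r = 1 | data) = 0.075949, P(r = 4 | data) = 0.60759, P(r = 5 | data) = 0.31646.
The predictive probability is P(orange next | data) = (1/7)(0.075949) + (4/7)(0.60759) + (5/7)(0.31646) = 0.58409.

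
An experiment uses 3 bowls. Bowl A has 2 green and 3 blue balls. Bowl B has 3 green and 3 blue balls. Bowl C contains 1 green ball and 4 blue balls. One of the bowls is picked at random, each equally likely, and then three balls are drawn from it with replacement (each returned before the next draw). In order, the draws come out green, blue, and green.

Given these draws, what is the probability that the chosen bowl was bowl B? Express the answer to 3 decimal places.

The likelihood of the observed sequence under each hypothesis: P(data | bowl A) = (2/5)(3/5)(2/5) = 0.096; P(data | bowl B) = (3/6)(3/6)(3/6) = 0.125; P(data | bowl C) = (1/5)(4/5)(1/5) = 0.032.
Weighting by the prior gives 1/3 · 0.096 = 0.032, 1/3 · 0.125 = 0.041667, 1/3 · 0.032 = 0.010667; these sum to 0.084333.
Therefore the posterior P(bowl B | data) = (0.041667) / (0.084333) = 0.49407.

0.494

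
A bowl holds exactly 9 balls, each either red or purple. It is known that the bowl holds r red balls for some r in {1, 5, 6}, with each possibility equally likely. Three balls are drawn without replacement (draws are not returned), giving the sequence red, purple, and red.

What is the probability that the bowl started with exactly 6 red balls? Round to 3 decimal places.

0.529

Compute the likelihood of the observed sequence for each case: P(data | r = 1) = (1/9)(8/8)(0/7) = 0; P(data | r = 5) = (5/9)(4/8)(4/7) = 10/63; P(data | r = 6) = (6/9)(3/8)(5/7) = 5/28.
The prior-weighted likelihoods are 1/3 · 0 = 0, 1/3 · 10/63 = 10/189, 1/3 · 5/28 = 5/84; summing to 85/756.
By Bayes' rule, P(r = 6 | data) = (5/84) / (85/756) = 9/17.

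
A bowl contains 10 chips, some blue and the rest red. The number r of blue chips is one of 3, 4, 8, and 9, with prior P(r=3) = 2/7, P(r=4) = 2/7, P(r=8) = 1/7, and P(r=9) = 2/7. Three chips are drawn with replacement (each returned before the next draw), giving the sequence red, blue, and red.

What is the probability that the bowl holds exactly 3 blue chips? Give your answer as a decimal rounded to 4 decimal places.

The likelihood of the observed sequence under each hypothesis: P(data | r = 3) = (7/10)(3/10)(7/10) = 0.147; P(data | r = 4) = (6/10)(4/10)(6/10) = 0.144; P(data | r = 8) = (2/10)(8/10)(2/10) = 0.032; P(data | r = 9) = (1/10)(9/10)(1/10) = 0.009.
Multiplying each by its prior: 2/7 · 0.147 = 0.042, 2/7 · 0.144 = 0.041143, 1/7 · 0.032 = 0.0045714, 2/7 · 0.009 = 0.0025714; summing to 0.090286.
Therefore the posterior P(r = 3 | data) = (0.042) / (0.090286) = 0.46519.

0.4652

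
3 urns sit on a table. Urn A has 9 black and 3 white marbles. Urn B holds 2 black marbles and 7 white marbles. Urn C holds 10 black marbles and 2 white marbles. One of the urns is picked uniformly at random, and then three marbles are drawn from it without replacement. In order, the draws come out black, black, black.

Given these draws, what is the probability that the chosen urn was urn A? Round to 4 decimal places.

The likelihood of the observed sequence under each hypothesis: P(data | urn A) = (9/12)(8/11)(7/10) = 21/55; P(data | urn B) = (2/9)(1/8)(0/7) = 0; P(data | urn C) = (10/12)(9/11)(8/10) = 6/11.
Multiplying each by its prior: 1/3 · 21/55 = 7/55, 1/3 · 0 = 0, 1/3 · 6/11 = 2/11; these sum to 17/55.
Hence P(urn A | data) = (7/55) / (17/55) = 7/17.

0.4118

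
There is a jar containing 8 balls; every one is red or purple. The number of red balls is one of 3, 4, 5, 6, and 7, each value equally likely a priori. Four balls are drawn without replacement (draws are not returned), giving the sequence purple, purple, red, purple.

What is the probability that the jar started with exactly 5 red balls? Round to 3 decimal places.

Under each hypothesis, the probability of the observed sequence is: P(data | r = 3) = (5/8)(4/7)(3/6)(3/5) = 0.10714; P(data | r = 4) = (4/8)(3/7)(4/6)(2/5) = 0.057143; P(data | r = 5) = (3/8)(2/7)(5/6)(1/5) = 0.017857; P(data | r = 6) = (2/8)(1/7)(6/6)(0/5) = 0; P(data | r = 7) = (1/8)(0/7) = 0.
The prior-weighted likelihoods are 1/5 · 0.10714 = 0.021429, 1/5 · 0.057143 = 0.011429, 1/5 · 0.017857 = 0.0035714, 1/5 · 0 = 0, 1/5 · 0 = 0; summing to 0.036429.
So P(r = 5 | data) = (0.0035714) / (0.036429) = 0.098039.

0.098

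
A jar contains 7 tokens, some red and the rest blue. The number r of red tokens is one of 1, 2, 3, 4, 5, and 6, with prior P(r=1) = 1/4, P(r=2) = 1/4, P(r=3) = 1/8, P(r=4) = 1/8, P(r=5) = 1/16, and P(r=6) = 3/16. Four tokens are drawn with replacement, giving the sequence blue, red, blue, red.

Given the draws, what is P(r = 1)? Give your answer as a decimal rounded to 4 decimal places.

0.1084

Under each hypothesis, the probability of the observed sequence is: P(data | r = 1) = (6/7)(1/7)(6/7)(1/7) = 0.014994; P(data | r = 2) = (5/7)(2/7)(5/7)(2/7) = 0.041649; P(data | r = 3) = (4/7)(3/7)(4/7)(3/7) = 0.059975; P(data | r = 4) = (3/7)(4/7)(3/7)(4/7) = 0.059975; P(data | r = 5) = (2/7)(5/7)(2/7)(5/7) = 0.041649; P(data | r = 6) = (1/7)(6/7)(1/7)(6/7) = 0.014994.
The prior-weighted likelihoods are 1/4 · 0.014994 = 0.0037484, 1/4 · 0.041649 = 0.010412, 1/8 · 0.059975 = 0.0074969, 1/8 · 0.059975 = 0.0074969, 1/16 · 0.041649 = 0.0026031, 3/16 · 0.014994 = 0.0028113; summing to 0.034569.
By Bayes' rule, P(r = 1 | data) = (0.0037484) / (0.034569) = 0.10843.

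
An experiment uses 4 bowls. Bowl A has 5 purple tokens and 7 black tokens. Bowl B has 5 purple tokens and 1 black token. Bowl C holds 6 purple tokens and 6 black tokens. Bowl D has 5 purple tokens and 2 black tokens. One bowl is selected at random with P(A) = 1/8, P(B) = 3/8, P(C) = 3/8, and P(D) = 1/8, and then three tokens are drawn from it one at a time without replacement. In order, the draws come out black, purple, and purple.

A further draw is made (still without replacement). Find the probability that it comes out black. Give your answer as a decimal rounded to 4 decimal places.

0.2867

For each hypothesis, P(data | H) works out to: P(data | bowl A) = (7/12)(5/11)(4/10) = 0.10606; P(data | bowl B) = (1/6)(5/5)(4/4) = 0.16667; P(data | bowl C) = (6/12)(6/11)(5/10) = 0.13636; P(data | bowl D) = (2/7)(5/6)(4/5) = 0.19048.
Multiplying each by its prior: 1/8 · 0.10606 = 0.013258, 3/8 · 0.16667 = 0.0625, 3/8 · 0.13636 = 0.051136, 1/8 · 0.19048 = 0.02381; summing to 0.1507.
Dividing through by the total gives posterior P(bowl A | data) = 0.087971, P(bowl B | data) = 0.41472, P(bowl C | data) = 0.33932, P(bowl D | data) = 0.15799.
Averaging over the posterior, P(black next | data) = (2/3)(0.087971) + (0)(0.41472) + (5/9)(0.33932) + (1/4)(0.15799) = 0.28665.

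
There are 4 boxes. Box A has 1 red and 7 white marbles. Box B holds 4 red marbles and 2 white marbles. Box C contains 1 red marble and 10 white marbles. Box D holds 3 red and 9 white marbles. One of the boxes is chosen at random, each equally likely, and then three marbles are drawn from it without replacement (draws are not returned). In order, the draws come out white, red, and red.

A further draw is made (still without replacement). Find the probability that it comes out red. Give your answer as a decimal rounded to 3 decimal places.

0.572

For each hypothesis, P(data | H) works out to: P(data | box A) = (7/8)(1/7)(0/6) = 0; P(data | box B) = (2/6)(4/5)(3/4) = 1/5; P(data | box C) = (10/11)(1/10)(0/9) = 0; P(data | box D) = (9/12)(3/11)(2/10) = 9/220.
Multiplying each by its prior: 1/4 · 0 = 0, 1/4 · 1/5 = 1/20, 1/4 · 0 = 0, 1/4 · 9/220 = 9/880; these sum to 53/880.
Normalising, the posterior is P(box A | data) = 0, P(box B | data) = 44/53, P(box C | data) = 0, P(box D | data) = 9/53.
The predictive probability is P(red next | data) = (2/3)(44/53) + (1/9)(9/53) = 91/159.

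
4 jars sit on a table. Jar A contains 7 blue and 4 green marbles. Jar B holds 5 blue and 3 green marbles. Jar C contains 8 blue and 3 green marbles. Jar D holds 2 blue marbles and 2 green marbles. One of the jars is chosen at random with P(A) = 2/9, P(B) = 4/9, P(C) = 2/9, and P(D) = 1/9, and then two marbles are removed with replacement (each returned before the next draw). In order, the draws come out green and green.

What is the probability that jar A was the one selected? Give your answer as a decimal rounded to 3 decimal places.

0.216

Compute the likelihood of the observed sequence for each case: P(data | jar A) = (4/11)(4/11) = 0.13223; P(data | jar B) = (3/8)(3/8) = 0.14062; P(data | jar C) = (3/11)(3/11) = 0.07438; P(data | jar D) = (2/4)(2/4) = 0.25.
Weighting by the prior gives 2/9 · 0.13223 = 0.029385, 4/9 · 0.14062 = 0.0625, 2/9 · 0.07438 = 0.016529, 1/9 · 0.25 = 0.027778; summing to 0.13619.
Therefore the posterior P(jar A | data) = (0.029385) / (0.13619) = 0.21576.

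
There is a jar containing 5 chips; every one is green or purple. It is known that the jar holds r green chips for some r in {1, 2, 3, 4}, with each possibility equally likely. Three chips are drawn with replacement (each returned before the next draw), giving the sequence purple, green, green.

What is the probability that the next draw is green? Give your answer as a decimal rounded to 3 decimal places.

The likelihood of the observed sequence under each hypothesis: P(data | r = 1) = (4/5)(1/5)(1/5) = 4/125; P(data | r = 2) = (3/5)(2/5)(2/5) = 12/125; P(data | r = 3) = (2/5)(3/5)(3/5) = 18/125; P(data | r = 4) = (1/5)(4/5)(4/5) = 16/125.
Multiplying each by its prior: 1/4 · 4/125 = 1/125, 1/4 · 12/125 = 3/125, 1/4 · 18/125 = 9/250, 1/4 · 16/125 = 4/125; summing to 1/10.
The posterior is then P(r = 1 | data) = 2/25, P(r = 2 | data) = 6/25, P(r = 3 | data) = 9/25, P(r = 4 | data) = 8/25.
The predictive probability is P(green next | data) = (1/5)(2/25) + (2/5)(6/25) + (3/5)(9/25) + (4/5)(8/25) = 73/125.

0.584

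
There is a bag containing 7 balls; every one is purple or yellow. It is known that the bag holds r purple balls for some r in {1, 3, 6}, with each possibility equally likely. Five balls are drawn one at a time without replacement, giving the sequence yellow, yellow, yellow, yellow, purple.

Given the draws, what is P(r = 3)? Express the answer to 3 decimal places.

0.167

For each hypothesis, P(data | H) works out to: P(data | r = 1) = (6/7)(5/6)(4/5)(3/4)(1/3) = 1/7; P(data | r = 3) = (4/7)(3/6)(2/5)(1/4)(3/3) = 1/35; P(data | r = 6) = (1/7)(0/6) = 0.
The prior-weighted likelihoods are 1/3 · 1/7 = 1/21, 1/3 · 1/35 = 1/105, 1/3 · 0 = 0; summing to 2/35.
So P(r = 3 | data) = (1/105) / (2/35) = 1/6.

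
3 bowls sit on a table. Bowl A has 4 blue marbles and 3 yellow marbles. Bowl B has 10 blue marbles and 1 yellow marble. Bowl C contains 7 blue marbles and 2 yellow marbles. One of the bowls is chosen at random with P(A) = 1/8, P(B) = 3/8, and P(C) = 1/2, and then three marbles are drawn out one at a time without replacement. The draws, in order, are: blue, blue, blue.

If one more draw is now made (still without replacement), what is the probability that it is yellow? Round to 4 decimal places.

0.2306

For each hypothesis, P(data | H) works out to: P(data | bowl A) = (4/7)(3/6)(2/5) = 0.11429; P(data | bowl B) = (10/11)(9/10)(8/9) = 0.72727; P(data | bowl C) = (7/9)(6/8)(5/7) = 0.41667.
The prior-weighted likelihoods are 1/8 · 0.11429 = 0.014286, 3/8 · 0.72727 = 0.27273, 1/2 · 0.41667 = 0.20833; summing to 0.49535.
Normalising, the posterior is P(bowl A | data) = 0.02884, P(bowl B | data) = 0.55058, P(bowl C | data) = 0.42058.
So P(yellow next | data) = Σ P(yellow next | H) P(H | data) = (3/4)(0.02884) + (1/8)(0.55058) + (1/3)(0.42058) = 0.23065.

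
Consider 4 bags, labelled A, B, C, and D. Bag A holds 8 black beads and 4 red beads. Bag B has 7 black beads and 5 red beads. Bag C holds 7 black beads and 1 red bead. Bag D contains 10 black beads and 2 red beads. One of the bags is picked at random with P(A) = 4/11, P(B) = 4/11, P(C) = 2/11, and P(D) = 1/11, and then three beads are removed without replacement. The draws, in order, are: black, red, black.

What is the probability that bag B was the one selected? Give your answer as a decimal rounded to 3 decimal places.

0.374

Compute the likelihood of the observed sequence for each case: P(data | bag A) = (8/12)(4/11)(7/10) = 0.1697; P(data | bag B) = (7/12)(5/11)(6/10) = 0.15909; P(data | bag C) = (7/8)(1/7)(6/6) = 0.125; P(data | bag D) = (10/12)(2/11)(9/10) = 0.13636.
Weighting by the prior gives 4/11 · 0.1697 = 0.061708, 4/11 · 0.15909 = 0.057851, 2/11 · 0.125 = 0.022727, 1/11 · 0.13636 = 0.012397; summing to 0.15468.
So P(bag B | data) = (0.057851) / (0.15468) = 0.374.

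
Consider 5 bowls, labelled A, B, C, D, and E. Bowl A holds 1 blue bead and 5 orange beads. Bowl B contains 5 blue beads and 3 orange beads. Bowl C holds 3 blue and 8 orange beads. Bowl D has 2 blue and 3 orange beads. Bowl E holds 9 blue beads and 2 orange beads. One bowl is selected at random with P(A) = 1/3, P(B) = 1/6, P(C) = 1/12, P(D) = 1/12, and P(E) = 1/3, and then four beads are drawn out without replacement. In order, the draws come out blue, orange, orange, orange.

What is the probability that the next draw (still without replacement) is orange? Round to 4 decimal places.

0.8149

The likelihood of the observed sequence under each hypothesis: P(data | bowl A) = (1/6)(5/5)(4/4)(3/3) = 0.16667; P(data | bowl B) = (5/8)(3/7)(2/6)(1/5) = 0.017857; P(data | bowl C) = (3/11)(8/10)(7/9)(6/8) = 0.12727; P(data | bowl D) = (2/5)(3/4)(2/3)(1/2) = 0.1; P(data | bowl E) = (9/11)(2/10)(1/9)(0/8) = 0.
The prior-weighted likelihoods are 1/3 · 0.16667 = 0.055556, 1/6 · 0.017857 = 0.0029762, 1/12 · 0.12727 = 0.010606, 1/12 · 0.1 = 0.0083333, 1/3 · 0 = 0; summing to 0.077471.
Dividing through by the total gives posterior P(bowl A | data) = 0.71711, P(bowl B | data) = 0.038417, P(bowl C | data) = 0.1369, P(bowl D | data) = 0.10757, P(bowl E | data) = 0.
Averaging over the posterior, P(orange next | data) = (1)(0.71711) + (0)(0.038417) + (5/7)(0.1369) + (0)(0.10757) = 0.8149.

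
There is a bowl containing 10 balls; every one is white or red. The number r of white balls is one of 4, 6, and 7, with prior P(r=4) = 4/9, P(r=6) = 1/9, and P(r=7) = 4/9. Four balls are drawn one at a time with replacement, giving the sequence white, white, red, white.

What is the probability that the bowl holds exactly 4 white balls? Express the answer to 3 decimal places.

For each hypothesis, P(data | H) works out to: P(data | r = 4) = (4/10)(4/10)(6/10)(4/10) = 0.0384; P(data | r = 6) = (6/10)(6/10)(4/10)(6/10) = 0.0864; P(data | r = 7) = (7/10)(7/10)(3/10)(7/10) = 0.1029.
Multiplying each by its prior: 4/9 · 0.0384 = 0.017067, 1/9 · 0.0864 = 0.0096, 4/9 · 0.1029 = 0.045733; with total 0.0724.
By Bayes' rule, P(r = 4 | data) = (0.017067) / (0.0724) = 0.23573.

0.236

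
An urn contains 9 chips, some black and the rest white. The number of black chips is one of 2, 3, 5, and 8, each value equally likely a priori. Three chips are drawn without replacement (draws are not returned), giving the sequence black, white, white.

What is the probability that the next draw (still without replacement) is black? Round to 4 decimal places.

Compute the likelihood of the observed sequence for each case: P(data | r = 2) = (2/9)(7/8)(6/7) = 1/6; P(data | r = 3) = (3/9)(6/8)(5/7) = 5/28; P(data | r = 5) = (5/9)(4/8)(3/7) = 5/42; P(data | r = 8) = (8/9)(1/8)(0/7) = 0.
The prior-weighted likelihoods are 1/4 · 1/6 = 1/24, 1/4 · 5/28 = 5/112, 1/4 · 5/42 = 5/168, 1/4 · 0 = 0; these sum to 13/112.
Dividing through by the total gives posterior P(r = 2 | data) = 14/39, P(r = 3 | data) = 5/13, P(r = 5 | data) = 10/39, P(r = 8 | data) = 0.
Averaging over the posterior, P(black next | data) = (1/6)(14/39) + (1/3)(5/13) + (2/3)(10/39) = 14/39.

0.3590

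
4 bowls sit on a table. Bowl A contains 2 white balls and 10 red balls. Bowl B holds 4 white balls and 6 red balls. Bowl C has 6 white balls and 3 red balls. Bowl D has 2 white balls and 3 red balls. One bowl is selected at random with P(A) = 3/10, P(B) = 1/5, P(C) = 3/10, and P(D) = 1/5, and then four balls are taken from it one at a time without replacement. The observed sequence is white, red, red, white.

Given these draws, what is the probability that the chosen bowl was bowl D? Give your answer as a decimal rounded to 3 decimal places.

Compute the likelihood of the observed sequence for each case: P(data | bowl A) = (2/12)(10/11)(9/10)(1/9) = 0.015152; P(data | bowl B) = (4/10)(6/9)(5/8)(3/7) = 0.071429; P(data | bowl C) = (6/9)(3/8)(2/7)(5/6) = 0.059524; P(data | bowl D) = (2/5)(3/4)(2/3)(1/2) = 0.1.
The prior-weighted likelihoods are 3/10 · 0.015152 = 0.0045455, 1/5 · 0.071429 = 0.014286, 3/10 · 0.059524 = 0.017857, 1/5 · 0.1 = 0.02; these sum to 0.056688.
Hence P(bowl D | data) = (0.02) / (0.056688) = 0.35281.

0.353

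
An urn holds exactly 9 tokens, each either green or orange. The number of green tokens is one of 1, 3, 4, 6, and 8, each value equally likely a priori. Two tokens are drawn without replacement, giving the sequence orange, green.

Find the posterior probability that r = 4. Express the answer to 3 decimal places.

Compute the likelihood of the observed sequence for each case: P(data | r = 1) = (8/9)(1/8) = 1/9; P(data | r = 3) = (6/9)(3/8) = 1/4; P(data | r = 4) = (5/9)(4/8) = 5/18; P(data | r = 6) = (3/9)(6/8) = 1/4; P(data | r = 8) = (1/9)(8/8) = 1/9.
Multiplying each by its prior: 1/5 · 1/9 = 1/45, 1/5 · 1/4 = 1/20, 1/5 · 5/18 = 1/18, 1/5 · 1/4 = 1/20, 1/5 · 1/9 = 1/45; summing to 1/5.
So P(r = 4 | data) = (1/18) / (1/5) = 5/18.

0.278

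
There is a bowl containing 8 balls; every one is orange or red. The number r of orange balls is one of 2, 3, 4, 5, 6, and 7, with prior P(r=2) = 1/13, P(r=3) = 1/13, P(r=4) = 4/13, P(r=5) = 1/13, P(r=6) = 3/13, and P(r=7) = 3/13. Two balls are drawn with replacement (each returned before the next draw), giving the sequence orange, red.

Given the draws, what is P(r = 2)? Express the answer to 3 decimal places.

0.074

Compute the likelihood of the observed sequence for each case: P(data | r = 2) = (2/8)(6/8) = 3/16; P(data | r = 3) = (3/8)(5/8) = 15/64; P(data | r = 4) = (4/8)(4/8) = 1/4; P(data | r = 5) = (5/8)(3/8) = 15/64; P(data | r = 6) = (6/8)(2/8) = 3/16; P(data | r = 7) = (7/8)(1/8) = 7/64.
The prior-weighted likelihoods are 1/13 · 3/16 = 3/208, 1/13 · 15/64 = 15/832, 4/13 · 1/4 = 1/13, 1/13 · 15/64 = 15/832, 3/13 · 3/16 = 9/208, 3/13 · 7/64 = 21/832; with total 163/832.
By Bayes' rule, P(r = 2 | data) = (3/208) / (163/832) = 12/163.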